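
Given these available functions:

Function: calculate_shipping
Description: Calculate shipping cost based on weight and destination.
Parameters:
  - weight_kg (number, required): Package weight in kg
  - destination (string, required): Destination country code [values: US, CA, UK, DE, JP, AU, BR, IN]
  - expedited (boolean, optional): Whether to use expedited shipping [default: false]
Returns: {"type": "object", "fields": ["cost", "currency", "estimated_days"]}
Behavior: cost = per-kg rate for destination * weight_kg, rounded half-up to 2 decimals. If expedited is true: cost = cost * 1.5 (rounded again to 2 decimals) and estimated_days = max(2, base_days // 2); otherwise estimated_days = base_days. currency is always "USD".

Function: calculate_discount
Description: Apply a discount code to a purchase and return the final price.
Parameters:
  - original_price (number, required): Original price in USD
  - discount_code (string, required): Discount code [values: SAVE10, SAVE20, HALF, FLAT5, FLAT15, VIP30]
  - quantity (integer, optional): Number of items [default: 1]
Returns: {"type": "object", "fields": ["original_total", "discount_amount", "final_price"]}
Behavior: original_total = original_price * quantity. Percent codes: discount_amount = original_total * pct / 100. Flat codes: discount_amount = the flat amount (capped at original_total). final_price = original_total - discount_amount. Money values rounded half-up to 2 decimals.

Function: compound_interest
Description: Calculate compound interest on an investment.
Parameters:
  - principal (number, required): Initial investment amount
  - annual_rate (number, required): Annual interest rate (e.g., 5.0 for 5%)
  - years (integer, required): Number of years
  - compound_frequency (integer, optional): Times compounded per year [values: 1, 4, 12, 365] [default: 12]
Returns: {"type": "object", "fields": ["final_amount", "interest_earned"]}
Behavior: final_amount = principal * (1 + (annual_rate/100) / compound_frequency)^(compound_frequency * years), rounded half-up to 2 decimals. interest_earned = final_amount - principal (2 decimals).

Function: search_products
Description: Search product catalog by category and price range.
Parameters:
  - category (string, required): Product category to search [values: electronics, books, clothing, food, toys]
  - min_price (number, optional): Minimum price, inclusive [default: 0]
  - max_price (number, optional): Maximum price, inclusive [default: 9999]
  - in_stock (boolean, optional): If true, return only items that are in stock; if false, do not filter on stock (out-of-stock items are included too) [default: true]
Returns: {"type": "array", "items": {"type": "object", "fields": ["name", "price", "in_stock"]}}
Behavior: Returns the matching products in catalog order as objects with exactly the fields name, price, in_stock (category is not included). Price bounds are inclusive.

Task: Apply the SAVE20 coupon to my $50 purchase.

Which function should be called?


The task needs a function whose description is: Apply a discount code to a purchase and return the final price.
calculate_discount


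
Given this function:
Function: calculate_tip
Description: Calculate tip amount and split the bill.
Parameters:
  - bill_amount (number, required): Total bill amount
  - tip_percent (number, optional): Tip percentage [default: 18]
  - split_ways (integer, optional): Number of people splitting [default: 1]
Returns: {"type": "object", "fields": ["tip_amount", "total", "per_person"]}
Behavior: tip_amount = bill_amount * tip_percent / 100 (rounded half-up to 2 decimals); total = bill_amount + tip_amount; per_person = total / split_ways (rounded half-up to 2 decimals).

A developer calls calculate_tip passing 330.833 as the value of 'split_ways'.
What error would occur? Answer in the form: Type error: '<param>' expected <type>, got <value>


Spec: 'split_ways' is declared as integer; 330.833 is a non-integer number.
Type error: 'split_ways' expected integer, got 330.833


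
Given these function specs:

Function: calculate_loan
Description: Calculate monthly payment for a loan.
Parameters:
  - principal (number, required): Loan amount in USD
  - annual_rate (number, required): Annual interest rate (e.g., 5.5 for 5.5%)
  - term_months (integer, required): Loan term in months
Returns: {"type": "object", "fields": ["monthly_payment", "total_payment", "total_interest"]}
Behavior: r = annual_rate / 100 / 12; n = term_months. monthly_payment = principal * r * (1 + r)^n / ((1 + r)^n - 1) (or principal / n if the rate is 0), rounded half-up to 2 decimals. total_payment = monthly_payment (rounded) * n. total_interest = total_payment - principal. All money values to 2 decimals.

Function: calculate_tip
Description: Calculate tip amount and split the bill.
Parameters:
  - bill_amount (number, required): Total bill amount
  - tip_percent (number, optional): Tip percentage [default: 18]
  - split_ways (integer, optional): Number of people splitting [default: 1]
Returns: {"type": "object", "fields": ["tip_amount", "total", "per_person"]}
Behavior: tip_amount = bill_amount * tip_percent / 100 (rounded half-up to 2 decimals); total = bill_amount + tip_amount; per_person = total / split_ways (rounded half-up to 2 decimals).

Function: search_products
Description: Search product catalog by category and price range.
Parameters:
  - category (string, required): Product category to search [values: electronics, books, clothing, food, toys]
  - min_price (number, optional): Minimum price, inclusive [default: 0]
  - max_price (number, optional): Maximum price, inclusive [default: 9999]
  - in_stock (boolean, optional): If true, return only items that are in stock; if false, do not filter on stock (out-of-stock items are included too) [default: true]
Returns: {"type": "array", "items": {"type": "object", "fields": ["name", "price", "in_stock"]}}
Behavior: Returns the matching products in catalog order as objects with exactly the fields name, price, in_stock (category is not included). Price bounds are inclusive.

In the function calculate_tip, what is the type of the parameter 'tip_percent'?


The calculate_tip spec declares:
  - tip_percent (number, optional): Tip percentage [default: 18]
Type:
number


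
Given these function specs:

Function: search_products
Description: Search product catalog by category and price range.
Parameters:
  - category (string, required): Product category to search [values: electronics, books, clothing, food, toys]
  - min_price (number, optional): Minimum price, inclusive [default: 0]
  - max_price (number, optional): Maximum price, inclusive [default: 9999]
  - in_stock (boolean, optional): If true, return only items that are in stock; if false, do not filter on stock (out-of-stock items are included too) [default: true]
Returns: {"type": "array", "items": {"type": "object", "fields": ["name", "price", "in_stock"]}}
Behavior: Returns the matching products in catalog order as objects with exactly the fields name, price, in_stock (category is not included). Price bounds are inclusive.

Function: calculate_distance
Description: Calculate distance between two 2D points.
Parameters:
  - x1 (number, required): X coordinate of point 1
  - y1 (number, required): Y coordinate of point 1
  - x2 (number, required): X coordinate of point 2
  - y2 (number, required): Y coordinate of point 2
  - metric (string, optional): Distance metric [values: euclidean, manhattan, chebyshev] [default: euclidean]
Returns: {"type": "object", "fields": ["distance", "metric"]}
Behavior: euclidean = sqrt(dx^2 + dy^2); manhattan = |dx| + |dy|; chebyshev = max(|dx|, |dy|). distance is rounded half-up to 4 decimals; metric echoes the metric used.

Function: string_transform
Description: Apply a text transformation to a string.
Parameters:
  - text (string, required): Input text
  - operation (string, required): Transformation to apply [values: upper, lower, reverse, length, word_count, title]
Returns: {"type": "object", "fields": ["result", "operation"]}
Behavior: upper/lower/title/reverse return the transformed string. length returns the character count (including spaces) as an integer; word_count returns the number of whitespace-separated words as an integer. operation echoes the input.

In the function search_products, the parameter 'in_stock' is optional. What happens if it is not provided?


The search_products spec declares:
  - in_stock (boolean, optional): If true, return only items that are in stock; if false, do not filter on stock (out-of-stock items are included too) [default: true]
It defaults to true


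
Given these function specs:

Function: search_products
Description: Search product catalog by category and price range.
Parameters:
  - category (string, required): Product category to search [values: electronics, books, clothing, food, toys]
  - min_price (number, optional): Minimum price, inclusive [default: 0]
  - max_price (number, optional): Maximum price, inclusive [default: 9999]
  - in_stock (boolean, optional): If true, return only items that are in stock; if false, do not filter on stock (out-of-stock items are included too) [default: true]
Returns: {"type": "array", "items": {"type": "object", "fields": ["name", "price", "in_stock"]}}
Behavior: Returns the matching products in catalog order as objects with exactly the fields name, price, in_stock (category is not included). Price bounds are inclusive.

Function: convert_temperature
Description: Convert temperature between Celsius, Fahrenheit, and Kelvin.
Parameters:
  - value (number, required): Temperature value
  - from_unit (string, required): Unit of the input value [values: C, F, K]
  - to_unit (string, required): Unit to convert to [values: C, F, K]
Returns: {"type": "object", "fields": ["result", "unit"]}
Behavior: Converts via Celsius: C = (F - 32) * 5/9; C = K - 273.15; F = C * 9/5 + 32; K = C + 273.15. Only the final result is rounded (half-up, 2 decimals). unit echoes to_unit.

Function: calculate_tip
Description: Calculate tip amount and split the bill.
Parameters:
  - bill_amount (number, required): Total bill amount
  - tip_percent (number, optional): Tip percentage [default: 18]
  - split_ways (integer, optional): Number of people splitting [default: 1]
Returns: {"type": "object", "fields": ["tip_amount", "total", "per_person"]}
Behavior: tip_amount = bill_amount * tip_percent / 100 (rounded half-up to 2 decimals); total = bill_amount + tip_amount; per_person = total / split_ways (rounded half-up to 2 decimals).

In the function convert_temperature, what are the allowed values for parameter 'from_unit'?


The convert_temperature spec declares:
  - from_unit (string, required): Unit of the input value [values: C, F, K]
Allowed values:
C, F, K


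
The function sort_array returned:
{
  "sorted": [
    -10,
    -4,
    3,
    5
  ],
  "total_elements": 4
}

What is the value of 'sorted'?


[-10, -4, 3, 5]


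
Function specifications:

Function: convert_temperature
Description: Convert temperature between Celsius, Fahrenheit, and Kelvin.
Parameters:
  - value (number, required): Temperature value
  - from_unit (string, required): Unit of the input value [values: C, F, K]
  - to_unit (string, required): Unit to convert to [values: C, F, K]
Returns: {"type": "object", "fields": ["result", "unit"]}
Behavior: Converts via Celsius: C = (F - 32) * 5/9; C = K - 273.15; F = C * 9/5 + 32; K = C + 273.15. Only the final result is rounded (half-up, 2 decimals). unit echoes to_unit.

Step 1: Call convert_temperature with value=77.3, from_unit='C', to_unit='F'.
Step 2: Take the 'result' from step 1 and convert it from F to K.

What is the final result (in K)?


Step 1: convert_temperature(value=77.3, from_unit=C, to_unit=F)
  Input already in C: 77.3
  To F: 77.3 * 9/5 + 32 = 171.14
  Round to 2 decimals: 171.14
  -> result = 171.14 F
Step 2: convert_temperature(value=171.14, from_unit=F, to_unit=K)
  To C: (171.14 - 32) * 5/9 = 77.3
  To K: 77.3 + 273.15 = 350.45
  Round to 2 decimals: 350.45
  -> result = 350.45 K
350.45 K


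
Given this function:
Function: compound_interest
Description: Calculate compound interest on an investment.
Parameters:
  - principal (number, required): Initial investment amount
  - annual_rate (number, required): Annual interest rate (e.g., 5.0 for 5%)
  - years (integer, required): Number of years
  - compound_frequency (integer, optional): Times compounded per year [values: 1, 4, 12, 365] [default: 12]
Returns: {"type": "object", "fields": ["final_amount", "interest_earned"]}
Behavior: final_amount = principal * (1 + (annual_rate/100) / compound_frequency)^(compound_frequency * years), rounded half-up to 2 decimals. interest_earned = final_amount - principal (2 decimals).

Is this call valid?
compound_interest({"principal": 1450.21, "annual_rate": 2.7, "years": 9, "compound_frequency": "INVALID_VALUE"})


Checking parameter values...
Parameter 'compound_frequency' has value 'INVALID_VALUE' not in allowed: 1, 4, 12, 365
Invalid - 'compound_frequency' must be one of 1, 4, 12, 365


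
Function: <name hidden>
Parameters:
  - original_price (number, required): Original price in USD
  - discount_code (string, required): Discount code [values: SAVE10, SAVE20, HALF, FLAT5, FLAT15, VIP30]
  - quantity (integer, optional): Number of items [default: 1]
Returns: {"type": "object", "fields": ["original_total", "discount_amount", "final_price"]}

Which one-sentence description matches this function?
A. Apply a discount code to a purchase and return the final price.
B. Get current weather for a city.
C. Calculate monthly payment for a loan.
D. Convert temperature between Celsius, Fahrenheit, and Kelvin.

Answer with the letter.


Parameters original_price, discount_code, quantity and return ["original_total", "discount_amount", "final_price"] fit: Apply a discount code to a purchase and return the final price.
A


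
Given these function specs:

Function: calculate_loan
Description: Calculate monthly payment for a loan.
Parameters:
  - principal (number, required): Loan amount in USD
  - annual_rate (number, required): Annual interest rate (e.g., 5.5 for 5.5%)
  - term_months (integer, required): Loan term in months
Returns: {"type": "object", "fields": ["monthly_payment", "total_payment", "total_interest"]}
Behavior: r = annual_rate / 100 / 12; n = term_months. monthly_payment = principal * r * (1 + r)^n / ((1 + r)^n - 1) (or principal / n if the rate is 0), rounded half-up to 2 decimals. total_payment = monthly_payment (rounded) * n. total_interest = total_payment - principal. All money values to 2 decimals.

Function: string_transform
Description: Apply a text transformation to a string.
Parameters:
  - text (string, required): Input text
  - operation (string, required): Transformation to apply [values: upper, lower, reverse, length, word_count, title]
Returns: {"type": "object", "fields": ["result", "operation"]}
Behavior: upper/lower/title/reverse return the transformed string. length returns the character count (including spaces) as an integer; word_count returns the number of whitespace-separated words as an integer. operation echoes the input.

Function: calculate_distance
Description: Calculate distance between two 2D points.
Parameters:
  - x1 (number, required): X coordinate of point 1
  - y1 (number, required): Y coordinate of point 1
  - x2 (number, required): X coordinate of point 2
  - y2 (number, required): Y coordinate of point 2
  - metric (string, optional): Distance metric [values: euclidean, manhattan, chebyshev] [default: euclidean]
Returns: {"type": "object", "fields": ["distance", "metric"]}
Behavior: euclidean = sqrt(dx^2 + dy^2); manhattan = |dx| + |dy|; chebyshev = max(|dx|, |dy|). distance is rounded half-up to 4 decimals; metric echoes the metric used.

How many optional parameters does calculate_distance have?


Parameters of calculate_distance: x1 (required), y1 (required), x2 (required), y2 (required), metric (optional)
Optional count:
1


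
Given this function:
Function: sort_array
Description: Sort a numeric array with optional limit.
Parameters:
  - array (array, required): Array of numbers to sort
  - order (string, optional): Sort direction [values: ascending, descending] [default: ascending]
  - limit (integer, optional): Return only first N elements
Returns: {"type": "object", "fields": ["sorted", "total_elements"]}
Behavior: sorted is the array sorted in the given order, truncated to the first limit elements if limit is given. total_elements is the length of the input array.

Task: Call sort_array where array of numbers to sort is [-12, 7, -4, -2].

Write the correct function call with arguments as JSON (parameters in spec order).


Mapping each described value to its parameter name:
  'Array of numbers to sort' -> array = [-12, 7, -4, -2]
sort_array({"array": [-12, 7, -4, -2]})


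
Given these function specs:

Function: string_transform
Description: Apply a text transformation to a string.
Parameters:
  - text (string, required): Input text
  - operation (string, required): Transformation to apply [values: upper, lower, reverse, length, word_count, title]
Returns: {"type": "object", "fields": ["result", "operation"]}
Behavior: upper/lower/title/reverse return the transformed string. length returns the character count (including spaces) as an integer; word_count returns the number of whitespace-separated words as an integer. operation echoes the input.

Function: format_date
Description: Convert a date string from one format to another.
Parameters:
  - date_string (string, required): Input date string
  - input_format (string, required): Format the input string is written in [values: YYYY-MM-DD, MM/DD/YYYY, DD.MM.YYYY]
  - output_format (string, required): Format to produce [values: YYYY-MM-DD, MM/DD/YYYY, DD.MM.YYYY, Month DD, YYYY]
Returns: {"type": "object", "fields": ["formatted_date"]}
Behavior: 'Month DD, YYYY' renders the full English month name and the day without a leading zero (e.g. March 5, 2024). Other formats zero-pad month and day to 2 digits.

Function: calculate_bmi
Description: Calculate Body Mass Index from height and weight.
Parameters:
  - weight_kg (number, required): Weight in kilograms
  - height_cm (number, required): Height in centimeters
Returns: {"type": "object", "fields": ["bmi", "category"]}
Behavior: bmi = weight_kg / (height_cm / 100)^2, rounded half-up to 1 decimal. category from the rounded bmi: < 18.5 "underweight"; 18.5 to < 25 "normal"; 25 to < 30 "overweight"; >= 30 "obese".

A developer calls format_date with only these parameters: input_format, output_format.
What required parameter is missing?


Required parameters: date_string, input_format, output_format
Provided: input_format, output_format
Missing: date_string
date_string


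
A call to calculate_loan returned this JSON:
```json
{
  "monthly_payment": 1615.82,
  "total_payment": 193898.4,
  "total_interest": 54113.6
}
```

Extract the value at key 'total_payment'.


193898.4


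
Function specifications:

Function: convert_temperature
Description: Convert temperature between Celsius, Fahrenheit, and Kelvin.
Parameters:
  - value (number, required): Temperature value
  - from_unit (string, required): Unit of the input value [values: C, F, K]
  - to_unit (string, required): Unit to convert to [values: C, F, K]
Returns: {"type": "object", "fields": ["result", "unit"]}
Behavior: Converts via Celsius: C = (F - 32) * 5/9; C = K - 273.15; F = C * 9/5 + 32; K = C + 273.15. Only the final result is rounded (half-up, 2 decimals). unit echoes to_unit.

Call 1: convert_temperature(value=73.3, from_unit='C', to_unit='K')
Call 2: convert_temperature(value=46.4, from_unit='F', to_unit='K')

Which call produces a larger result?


Call 1:
  Input already in C: 73.3
  To K: 73.3 + 273.15 = 346.45
  Round to 2 decimals: 346.45
  -> 346.45 K
Call 2:
  To C: (46.4 - 32) * 5/9 = 8
  To K: 8 + 273.15 = 281.15
  Round to 2 decimals: 281.15
  -> 281.15 K
Call 1 (346.45 K)


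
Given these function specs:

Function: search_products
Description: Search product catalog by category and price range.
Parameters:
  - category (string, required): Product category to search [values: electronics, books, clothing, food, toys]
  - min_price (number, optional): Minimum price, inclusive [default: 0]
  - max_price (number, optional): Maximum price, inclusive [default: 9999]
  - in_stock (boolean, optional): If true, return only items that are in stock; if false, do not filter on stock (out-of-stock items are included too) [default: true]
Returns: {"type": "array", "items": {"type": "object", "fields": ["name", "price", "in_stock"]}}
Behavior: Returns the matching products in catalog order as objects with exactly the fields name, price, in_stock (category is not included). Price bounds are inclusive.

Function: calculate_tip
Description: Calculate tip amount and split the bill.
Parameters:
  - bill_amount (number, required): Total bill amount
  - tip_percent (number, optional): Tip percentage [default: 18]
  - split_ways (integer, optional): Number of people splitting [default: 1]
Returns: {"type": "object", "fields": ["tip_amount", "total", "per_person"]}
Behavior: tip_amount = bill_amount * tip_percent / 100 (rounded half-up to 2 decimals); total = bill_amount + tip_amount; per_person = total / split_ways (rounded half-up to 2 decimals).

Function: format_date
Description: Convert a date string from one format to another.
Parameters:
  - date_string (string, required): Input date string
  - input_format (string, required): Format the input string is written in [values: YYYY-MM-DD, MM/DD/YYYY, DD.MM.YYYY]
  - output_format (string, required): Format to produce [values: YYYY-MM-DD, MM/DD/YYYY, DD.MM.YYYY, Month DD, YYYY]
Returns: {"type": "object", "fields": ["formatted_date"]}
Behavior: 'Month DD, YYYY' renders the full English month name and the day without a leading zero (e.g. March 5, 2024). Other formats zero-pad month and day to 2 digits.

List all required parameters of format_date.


Parameters of format_date and their required/optional flag:
  date_string: required
  input_format: required
  output_format: required
date_string, input_format, output_format


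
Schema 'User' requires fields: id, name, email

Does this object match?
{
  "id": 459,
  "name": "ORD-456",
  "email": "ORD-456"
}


Checking required fields... All present.
Valid - all required fields present


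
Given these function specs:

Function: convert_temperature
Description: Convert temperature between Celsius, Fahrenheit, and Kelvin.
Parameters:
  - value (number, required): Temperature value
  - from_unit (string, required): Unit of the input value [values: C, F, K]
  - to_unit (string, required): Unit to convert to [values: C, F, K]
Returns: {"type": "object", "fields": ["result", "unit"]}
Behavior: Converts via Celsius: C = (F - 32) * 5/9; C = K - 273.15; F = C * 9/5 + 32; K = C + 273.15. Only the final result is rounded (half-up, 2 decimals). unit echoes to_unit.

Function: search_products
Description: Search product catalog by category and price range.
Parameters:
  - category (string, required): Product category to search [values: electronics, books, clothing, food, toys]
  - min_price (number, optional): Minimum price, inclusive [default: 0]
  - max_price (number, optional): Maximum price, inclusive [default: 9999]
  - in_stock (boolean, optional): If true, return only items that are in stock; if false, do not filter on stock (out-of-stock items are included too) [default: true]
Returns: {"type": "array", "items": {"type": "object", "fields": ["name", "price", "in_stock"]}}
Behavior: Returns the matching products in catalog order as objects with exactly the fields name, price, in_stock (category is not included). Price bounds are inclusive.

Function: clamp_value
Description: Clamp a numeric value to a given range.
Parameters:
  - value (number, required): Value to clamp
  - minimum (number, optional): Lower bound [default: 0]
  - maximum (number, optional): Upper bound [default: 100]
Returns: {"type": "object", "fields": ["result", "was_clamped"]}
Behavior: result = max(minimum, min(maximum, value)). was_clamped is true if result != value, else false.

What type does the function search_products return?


The search_products spec declares Returns: {"type": "array", "items": {"type": "object", "fields": ["name", "price", "in_stock"]}}
Type:
array


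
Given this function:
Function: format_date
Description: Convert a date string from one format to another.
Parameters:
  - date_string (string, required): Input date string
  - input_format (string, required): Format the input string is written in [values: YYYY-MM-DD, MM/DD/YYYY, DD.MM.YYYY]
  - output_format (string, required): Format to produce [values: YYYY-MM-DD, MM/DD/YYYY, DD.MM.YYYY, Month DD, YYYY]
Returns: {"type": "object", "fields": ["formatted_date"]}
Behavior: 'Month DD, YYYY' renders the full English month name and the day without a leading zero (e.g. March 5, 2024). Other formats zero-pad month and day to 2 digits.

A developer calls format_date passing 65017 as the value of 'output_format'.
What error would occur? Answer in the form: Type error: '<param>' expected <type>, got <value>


Spec: 'output_format' is declared as string; 65017 is an integer.
Type error: 'output_format' expected string, got 65017


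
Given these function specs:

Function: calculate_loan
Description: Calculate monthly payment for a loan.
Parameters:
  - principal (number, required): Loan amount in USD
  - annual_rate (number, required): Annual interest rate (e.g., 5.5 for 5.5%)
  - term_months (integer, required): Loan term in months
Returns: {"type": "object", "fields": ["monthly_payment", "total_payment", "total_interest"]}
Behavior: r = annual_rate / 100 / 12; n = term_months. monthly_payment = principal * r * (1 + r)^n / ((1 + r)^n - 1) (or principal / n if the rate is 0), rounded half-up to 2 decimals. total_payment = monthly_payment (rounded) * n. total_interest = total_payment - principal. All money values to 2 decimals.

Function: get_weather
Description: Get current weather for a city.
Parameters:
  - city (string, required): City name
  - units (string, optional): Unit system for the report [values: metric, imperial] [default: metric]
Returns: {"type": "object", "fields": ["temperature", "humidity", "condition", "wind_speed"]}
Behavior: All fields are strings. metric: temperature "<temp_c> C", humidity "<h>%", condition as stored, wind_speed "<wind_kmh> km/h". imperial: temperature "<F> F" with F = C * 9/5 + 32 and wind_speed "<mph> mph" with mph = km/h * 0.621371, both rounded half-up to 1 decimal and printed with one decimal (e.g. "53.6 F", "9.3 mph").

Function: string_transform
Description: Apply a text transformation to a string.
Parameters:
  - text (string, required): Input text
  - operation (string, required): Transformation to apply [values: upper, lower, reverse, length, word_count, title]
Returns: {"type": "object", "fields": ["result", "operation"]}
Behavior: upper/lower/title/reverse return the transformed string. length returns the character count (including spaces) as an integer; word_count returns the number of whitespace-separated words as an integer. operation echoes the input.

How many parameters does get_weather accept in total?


Parameters of get_weather: city (required), units (optional)
Total:
2


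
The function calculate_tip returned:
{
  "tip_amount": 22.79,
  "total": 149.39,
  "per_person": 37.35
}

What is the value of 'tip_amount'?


22.79


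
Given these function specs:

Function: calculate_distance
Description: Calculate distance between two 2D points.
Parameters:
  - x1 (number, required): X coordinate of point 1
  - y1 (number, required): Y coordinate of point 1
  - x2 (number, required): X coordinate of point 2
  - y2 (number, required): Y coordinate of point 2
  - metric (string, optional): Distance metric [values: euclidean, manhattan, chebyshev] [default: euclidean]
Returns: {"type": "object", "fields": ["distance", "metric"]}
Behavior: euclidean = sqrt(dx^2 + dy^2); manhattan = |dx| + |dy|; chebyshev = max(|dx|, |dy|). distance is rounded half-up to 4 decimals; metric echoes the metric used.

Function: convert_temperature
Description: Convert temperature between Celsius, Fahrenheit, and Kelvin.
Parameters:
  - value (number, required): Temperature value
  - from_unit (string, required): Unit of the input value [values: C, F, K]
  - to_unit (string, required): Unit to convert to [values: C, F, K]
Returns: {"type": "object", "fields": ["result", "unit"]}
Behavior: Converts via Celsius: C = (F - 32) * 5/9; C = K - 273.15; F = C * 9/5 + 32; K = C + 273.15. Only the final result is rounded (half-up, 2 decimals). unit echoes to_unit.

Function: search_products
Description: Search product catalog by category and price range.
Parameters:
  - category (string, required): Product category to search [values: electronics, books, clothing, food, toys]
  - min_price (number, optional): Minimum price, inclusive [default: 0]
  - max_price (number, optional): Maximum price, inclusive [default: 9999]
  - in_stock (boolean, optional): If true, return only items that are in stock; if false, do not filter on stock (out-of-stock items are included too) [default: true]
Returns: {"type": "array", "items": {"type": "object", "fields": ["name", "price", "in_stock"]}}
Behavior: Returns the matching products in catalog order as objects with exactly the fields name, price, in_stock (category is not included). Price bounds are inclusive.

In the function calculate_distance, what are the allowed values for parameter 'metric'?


The calculate_distance spec declares:
  - metric (string, optional): Distance metric [values: euclidean, manhattan, chebyshev] [default: euclidean]
Allowed values:
euclidean, manhattan, chebyshev


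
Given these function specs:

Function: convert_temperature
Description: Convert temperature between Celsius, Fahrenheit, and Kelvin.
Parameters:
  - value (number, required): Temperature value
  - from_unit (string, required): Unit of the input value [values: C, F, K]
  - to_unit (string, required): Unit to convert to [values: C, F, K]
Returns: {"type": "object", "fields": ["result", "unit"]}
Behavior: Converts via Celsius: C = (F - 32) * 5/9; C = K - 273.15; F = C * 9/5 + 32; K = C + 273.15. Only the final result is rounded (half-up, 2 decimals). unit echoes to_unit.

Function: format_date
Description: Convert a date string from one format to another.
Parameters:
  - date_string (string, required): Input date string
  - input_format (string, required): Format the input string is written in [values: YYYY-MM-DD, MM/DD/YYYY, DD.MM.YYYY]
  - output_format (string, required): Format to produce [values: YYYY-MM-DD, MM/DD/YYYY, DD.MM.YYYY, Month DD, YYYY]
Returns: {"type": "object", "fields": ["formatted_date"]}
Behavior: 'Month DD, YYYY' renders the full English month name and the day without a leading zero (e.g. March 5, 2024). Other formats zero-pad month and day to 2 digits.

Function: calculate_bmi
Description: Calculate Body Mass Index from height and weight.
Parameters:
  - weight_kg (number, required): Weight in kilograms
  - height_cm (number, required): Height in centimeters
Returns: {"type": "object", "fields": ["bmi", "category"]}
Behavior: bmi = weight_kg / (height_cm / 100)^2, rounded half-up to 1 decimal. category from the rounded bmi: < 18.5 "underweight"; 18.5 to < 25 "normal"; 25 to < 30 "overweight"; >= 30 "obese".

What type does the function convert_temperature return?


The convert_temperature spec declares Returns: {"type": "object", "fields": ["result", "unit"]}
Type:
object


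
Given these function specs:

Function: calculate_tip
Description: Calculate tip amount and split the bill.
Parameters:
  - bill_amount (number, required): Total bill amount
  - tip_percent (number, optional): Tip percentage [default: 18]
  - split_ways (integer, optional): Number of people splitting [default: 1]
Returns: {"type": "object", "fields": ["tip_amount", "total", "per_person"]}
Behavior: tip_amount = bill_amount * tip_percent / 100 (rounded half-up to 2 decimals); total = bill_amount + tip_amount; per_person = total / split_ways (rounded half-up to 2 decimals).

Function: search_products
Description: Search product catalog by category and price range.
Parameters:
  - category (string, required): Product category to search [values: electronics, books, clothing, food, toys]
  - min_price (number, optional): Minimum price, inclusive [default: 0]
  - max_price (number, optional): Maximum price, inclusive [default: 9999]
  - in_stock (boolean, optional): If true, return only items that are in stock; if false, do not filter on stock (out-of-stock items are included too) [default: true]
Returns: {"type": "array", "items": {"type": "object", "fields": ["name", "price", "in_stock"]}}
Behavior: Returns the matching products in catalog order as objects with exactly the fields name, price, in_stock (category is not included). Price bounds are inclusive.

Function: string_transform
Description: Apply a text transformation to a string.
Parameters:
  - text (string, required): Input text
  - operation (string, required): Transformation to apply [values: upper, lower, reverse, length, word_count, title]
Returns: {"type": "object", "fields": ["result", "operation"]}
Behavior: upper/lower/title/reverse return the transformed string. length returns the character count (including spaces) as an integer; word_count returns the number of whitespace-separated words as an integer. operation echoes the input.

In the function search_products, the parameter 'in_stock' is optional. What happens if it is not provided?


The search_products spec declares:
  - in_stock (boolean, optional): If true, return only items that are in stock; if false, do not filter on stock (out-of-stock items are included too) [default: true]
It defaults to true


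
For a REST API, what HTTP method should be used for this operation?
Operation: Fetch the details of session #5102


GET = read, POST = create, PUT = update/replace, DELETE = remove
This operation is a read.
GET


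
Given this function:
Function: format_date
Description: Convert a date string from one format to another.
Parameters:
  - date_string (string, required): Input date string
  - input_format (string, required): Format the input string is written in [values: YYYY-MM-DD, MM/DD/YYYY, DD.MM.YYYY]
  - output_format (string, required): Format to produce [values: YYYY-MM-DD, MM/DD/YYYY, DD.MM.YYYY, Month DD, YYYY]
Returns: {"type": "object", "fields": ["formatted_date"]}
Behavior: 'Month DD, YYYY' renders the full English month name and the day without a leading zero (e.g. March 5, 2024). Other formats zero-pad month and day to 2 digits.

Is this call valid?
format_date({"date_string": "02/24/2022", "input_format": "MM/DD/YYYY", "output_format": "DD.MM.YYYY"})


Checking all required parameters present and types match... All valid.
Valid


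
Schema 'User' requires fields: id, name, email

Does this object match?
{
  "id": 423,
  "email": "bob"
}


Checking required fields...
Missing: name
Invalid - missing required field 'name'


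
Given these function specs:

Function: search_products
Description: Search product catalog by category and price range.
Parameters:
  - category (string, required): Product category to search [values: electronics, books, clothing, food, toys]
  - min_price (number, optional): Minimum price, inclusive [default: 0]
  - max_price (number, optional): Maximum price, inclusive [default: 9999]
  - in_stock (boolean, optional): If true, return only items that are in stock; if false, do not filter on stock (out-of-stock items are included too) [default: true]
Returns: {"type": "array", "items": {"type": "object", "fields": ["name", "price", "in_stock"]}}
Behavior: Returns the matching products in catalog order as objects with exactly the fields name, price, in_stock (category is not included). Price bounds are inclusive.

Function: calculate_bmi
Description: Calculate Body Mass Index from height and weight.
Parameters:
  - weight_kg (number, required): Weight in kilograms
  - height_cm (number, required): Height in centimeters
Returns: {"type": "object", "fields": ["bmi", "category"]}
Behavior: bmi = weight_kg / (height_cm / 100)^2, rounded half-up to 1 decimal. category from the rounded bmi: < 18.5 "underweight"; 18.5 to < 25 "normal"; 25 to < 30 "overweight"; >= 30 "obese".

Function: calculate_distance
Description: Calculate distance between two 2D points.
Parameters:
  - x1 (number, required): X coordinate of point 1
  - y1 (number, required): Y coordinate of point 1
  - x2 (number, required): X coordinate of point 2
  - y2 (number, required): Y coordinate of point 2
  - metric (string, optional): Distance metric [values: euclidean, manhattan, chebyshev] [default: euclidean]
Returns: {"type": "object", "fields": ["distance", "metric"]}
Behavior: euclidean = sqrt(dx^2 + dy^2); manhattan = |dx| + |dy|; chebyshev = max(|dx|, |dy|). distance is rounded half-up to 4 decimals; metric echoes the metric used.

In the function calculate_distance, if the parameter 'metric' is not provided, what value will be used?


The calculate_distance spec declares:
  - metric (string, optional): Distance metric [values: euclidean, manhattan, chebyshev] [default: euclidean]
Default:
euclidean


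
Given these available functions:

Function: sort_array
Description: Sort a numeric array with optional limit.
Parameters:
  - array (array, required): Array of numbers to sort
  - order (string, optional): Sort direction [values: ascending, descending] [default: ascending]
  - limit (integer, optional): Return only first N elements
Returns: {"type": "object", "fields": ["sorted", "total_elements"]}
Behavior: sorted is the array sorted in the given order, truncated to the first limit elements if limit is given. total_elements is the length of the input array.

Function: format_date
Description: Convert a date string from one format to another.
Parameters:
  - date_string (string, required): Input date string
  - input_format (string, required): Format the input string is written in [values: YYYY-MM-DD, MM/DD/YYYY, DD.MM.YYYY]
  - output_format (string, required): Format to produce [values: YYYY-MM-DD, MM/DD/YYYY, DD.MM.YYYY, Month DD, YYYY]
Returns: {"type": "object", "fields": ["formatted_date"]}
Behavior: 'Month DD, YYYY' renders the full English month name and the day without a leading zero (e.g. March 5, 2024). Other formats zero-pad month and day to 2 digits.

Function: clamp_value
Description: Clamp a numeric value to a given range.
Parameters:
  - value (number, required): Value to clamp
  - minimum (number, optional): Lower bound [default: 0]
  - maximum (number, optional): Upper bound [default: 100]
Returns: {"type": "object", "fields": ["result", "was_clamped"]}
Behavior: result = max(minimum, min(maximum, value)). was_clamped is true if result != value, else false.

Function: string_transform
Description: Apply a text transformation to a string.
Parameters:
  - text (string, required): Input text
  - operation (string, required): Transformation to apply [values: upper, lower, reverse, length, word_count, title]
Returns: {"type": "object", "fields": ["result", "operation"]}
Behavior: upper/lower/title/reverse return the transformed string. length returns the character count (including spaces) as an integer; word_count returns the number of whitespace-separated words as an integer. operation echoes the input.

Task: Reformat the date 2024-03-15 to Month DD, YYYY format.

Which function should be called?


The task needs a function whose description is: Convert a date string from one format to another.
format_date


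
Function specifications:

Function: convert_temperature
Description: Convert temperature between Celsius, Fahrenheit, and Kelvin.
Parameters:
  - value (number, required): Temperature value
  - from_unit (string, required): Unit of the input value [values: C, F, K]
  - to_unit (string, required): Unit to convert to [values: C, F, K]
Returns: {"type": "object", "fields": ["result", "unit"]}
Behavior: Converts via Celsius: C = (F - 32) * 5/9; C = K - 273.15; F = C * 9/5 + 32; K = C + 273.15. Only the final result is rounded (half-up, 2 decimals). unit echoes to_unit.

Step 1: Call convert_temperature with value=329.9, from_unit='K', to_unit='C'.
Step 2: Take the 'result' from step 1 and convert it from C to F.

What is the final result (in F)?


Step 1: convert_temperature(value=329.9, from_unit=K, to_unit=C)
  To C: 329.9 - 273.15 = 56.75
  Target is C: 56.75
  Round to 2 decimals: 56.75
  -> result = 56.75 C
Step 2: convert_temperature(value=56.75, from_unit=C, to_unit=F)
  Input already in C: 56.75
  To F: 56.75 * 9/5 + 32 = 134.15
  Round to 2 decimals: 134.15
  -> result = 134.15 F
134.15 F
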